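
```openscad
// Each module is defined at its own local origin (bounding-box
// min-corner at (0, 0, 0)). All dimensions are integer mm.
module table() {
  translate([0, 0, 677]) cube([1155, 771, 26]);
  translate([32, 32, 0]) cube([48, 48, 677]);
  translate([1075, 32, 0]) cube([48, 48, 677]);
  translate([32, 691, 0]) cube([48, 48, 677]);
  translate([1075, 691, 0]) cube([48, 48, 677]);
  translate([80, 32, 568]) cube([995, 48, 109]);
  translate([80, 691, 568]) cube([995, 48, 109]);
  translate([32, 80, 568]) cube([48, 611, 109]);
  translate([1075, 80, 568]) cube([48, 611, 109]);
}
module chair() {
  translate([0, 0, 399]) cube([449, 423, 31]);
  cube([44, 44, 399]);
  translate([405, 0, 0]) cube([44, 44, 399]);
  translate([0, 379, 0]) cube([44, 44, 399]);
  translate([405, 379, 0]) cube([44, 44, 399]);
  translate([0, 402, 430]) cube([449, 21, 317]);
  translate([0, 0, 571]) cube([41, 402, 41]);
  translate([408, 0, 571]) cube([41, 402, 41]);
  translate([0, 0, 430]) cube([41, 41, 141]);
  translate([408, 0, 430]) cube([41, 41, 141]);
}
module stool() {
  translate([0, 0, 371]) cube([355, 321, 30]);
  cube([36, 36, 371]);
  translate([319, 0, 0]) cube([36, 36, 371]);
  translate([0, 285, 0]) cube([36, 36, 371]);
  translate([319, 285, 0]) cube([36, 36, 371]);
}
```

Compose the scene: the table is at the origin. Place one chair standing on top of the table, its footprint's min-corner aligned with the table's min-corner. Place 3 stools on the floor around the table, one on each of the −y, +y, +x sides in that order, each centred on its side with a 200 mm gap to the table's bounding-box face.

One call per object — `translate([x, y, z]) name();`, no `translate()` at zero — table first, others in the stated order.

table();
translate([0, 0, 703]) chair();
translate([400, -521, 0]) stool();
translate([400, 971, 0]) stool();
translate([1355, 225, 0]) stool();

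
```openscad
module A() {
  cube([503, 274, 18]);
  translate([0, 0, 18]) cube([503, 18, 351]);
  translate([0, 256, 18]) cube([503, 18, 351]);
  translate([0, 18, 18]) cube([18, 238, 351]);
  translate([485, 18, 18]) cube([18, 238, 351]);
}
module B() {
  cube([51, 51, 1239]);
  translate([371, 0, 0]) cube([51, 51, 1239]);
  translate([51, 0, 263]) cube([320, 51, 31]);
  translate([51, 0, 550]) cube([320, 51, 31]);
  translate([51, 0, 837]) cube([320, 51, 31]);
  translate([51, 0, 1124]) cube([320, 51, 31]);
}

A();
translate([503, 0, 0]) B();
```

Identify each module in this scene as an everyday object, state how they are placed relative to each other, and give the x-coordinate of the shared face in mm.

The open box's +x face and the ladder's −x face are both at x = 503 mm.

A is an open box. B is a ladder. The ladder is against the open box's +x side, with their −y faces flush. The x-coordinate of the shared face is 503 mm.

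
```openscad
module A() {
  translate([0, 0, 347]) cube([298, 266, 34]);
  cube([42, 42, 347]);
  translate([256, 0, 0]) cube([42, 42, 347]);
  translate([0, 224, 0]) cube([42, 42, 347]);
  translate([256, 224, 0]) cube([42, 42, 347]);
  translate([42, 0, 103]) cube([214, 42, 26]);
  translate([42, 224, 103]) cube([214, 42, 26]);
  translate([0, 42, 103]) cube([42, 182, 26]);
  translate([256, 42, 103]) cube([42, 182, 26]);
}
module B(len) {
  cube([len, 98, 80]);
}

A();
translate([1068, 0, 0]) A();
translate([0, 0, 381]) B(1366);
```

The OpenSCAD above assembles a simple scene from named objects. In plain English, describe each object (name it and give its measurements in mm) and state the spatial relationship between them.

A is a four-legged stool. The seat is a 298×266×34 mm slab whose top surface is at z = 381 mm; four square legs, each 42×42 mm in cross-section, run from the floor (z = 0) to the underside of the seat, each flush with a corner of the seat. Four stretchers, 42 mm wide and 26 mm tall, connect adjacent legs with their undersides at z = 103 mm, each running between the inner faces of the legs it joins and aligned with the legs' outer faces on the other axis.

B is a rectangular beam 1366 mm long (x), 98 mm deep (y), 80 mm thick (z).

The beam spans the tops of two stools placed 770 mm apart, resting at z = 381 mm.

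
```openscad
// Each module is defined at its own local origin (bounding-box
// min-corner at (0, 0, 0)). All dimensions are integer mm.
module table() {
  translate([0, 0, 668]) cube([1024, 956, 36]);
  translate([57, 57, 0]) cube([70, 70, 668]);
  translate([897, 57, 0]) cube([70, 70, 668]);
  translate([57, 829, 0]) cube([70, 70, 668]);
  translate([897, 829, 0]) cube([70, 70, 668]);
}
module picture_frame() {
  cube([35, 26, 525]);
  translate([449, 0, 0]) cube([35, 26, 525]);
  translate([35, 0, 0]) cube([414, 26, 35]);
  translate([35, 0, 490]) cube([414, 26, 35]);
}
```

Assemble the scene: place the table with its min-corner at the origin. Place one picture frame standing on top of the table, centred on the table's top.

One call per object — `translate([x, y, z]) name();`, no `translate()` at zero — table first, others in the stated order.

table();
translate([270, 465, 704]) picture_frame();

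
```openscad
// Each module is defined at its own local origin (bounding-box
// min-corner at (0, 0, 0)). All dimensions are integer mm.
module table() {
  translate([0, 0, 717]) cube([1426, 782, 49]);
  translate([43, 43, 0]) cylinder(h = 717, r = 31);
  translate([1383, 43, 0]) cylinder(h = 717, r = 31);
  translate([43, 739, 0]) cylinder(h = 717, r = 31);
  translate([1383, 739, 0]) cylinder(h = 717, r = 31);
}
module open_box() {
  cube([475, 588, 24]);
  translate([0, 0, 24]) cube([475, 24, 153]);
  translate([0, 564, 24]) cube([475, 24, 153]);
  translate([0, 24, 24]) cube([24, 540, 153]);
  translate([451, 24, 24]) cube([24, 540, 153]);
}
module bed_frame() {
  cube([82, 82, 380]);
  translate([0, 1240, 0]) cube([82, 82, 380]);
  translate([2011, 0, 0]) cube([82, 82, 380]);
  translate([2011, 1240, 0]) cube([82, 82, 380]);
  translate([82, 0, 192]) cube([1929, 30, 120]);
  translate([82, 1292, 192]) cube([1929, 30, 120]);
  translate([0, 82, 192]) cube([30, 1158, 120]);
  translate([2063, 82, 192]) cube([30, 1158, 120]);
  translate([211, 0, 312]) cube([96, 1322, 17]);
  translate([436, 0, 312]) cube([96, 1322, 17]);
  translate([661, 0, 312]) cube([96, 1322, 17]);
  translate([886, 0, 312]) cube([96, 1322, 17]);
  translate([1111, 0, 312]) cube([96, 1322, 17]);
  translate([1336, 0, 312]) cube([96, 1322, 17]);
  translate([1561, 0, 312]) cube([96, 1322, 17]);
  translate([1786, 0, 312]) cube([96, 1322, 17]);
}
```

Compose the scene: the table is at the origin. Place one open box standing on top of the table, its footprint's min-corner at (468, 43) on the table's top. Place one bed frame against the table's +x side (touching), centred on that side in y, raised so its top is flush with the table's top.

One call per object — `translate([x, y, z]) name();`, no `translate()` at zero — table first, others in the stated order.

table();
translate([468, 43, 766]) open_box();
translate([1426, -270, 386]) bed_frame();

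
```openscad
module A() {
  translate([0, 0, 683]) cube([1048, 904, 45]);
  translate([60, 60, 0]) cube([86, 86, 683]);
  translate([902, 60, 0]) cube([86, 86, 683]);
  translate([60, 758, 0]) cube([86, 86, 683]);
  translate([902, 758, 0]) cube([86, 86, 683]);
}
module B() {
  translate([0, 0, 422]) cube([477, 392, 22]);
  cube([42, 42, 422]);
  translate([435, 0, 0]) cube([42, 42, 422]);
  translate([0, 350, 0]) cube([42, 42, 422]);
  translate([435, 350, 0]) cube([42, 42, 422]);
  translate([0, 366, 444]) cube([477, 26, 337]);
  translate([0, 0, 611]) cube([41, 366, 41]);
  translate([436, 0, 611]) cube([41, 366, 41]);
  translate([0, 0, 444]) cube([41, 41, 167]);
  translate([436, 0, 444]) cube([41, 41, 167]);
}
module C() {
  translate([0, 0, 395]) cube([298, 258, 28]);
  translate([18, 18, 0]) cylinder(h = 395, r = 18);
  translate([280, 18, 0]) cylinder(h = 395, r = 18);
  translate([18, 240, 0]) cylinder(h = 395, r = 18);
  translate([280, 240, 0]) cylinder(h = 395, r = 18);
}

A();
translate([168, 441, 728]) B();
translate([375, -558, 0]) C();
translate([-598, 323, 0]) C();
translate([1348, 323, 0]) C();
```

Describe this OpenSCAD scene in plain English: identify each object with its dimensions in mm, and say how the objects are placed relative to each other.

A is a table with a 1048×904 mm rectangular top, 45 mm thick, top surface at z = 728 mm, supported by four 86×86 mm square legs, each inset 60 mm from the nearest pair of top edges, running from the floor.

B is a chair. The seat is a 477×392×22 mm slab with its top at z = 444 mm, on four 42×42 mm corner legs (flush with the seat edges, standing on z = 0). A flat backrest 26 mm thick, 337 mm tall, spans the full seat width and rises from the seat top along its +y edge, rear face flush with the rear of the seat. Two armrests of 41×41 mm section run along each side from the seat's front edge to the front of the backrest, top faces 208 mm above the seat top and outer faces flush with the seat's x-edges; a 41×41 mm post under the front of each armrest stands on the seat at the front corner.

C is a four-legged stool. The seat is 298×258 mm, 28 mm thick, top at z = 423 mm. It stands on four round legs, each 36 mm in diameter, from z = 0 to the seat underside, each leg's axis is inset half a diameter from the nearest pair of seat edges (so the leg's bounding box is flush with the corner).

The chair is on top of the table. Three stools sit around the table at the −y, −x, +x sides.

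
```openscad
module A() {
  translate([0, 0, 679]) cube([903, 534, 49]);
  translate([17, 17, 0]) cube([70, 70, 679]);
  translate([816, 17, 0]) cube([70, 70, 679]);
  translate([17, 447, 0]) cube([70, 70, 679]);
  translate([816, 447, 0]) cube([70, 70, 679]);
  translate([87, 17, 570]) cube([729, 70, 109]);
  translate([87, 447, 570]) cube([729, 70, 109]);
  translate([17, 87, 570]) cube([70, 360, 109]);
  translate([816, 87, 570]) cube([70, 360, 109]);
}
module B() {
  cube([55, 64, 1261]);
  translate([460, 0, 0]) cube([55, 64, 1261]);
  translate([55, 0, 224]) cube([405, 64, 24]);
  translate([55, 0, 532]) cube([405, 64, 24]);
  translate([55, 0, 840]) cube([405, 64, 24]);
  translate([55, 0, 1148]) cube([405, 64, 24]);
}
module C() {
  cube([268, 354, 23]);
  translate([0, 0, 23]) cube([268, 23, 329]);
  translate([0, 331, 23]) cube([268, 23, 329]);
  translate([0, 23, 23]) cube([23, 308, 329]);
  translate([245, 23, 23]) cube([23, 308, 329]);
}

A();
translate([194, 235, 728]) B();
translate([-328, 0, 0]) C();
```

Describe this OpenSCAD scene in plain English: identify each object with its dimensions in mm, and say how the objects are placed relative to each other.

A is a rectangular dining table. The top is 903×534×49 mm with its upper surface at z = 728 mm. It stands on four 70×70 mm square legs, each inset 17 mm from the nearest pair of top edges, running from the floor to the underside of the top. Four apron rails, 70 mm thick and 109 mm tall, run between adjacent legs with their top edges flush with the underside of the top and their outer faces flush with the legs' outer faces.

B is a straight ladder. Two 55×64 mm vertical rails, 1261 mm tall, stand 515 mm apart (outside-to-outside) with their front faces coplanar on the −y side. 4 rungs, each 64 mm deep and 24 mm tall, span between the inner faces of the rails, front faces flush with the rails. The lowest rung's underside is at z = 224 mm and rungs are spaced 308 mm apart (underside to underside).

C is an open storage box with external size 268×354×352 mm and wall thickness 23 mm (the base is also 23 mm thick). The base covers the whole footprint; the four walls stand on the base, with the y-facing walls full-width and the x-facing walls fitting between their inner faces.

The ladder is on top of the table, centred. The open box is on the floor beside the table on its −x side.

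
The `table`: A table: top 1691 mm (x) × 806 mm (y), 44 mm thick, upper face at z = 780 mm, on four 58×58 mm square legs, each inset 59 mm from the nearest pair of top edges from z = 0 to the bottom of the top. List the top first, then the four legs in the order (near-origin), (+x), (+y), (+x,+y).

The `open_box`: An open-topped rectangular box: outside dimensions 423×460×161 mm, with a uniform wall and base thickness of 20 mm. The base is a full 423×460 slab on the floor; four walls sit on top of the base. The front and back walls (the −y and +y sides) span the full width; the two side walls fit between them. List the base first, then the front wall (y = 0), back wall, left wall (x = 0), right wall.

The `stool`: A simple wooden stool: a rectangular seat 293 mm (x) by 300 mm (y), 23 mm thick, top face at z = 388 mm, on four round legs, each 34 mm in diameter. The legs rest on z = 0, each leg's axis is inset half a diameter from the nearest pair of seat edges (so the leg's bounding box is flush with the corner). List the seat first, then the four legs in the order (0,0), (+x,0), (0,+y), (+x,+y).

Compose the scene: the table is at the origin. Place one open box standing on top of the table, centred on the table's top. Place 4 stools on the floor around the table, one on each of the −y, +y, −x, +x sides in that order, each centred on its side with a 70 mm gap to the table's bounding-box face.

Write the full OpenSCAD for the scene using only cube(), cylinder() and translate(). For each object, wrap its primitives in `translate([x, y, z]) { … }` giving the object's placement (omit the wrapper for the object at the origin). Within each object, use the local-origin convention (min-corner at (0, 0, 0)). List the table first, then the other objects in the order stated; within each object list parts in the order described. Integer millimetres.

translate([0, 0, 736]) cube([1691, 806, 44]);
translate([59, 59, 0]) cube([58, 58, 736]);
translate([1574, 59, 0]) cube([58, 58, 736]);
translate([59, 689, 0]) cube([58, 58, 736]);
translate([1574, 689, 0]) cube([58, 58, 736]);
translate([634, 173, 780]) {
  cube([423, 460, 20]);
  translate([0, 0, 20]) cube([423, 20, 141]);
  translate([0, 440, 20]) cube([423, 20, 141]);
  translate([0, 20, 20]) cube([20, 420, 141]);
  translate([403, 20, 20]) cube([20, 420, 141]);
}
translate([699, -370, 0]) {
  translate([0, 0, 365]) cube([293, 300, 23]);
  translate([17, 17, 0]) cylinder(h = 365, r = 17);
  translate([276, 17, 0]) cylinder(h = 365, r = 17);
  translate([17, 283, 0]) cylinder(h = 365, r = 17);
  translate([276, 283, 0]) cylinder(h = 365, r = 17);
}
translate([699, 876, 0]) {
  translate([0, 0, 365]) cube([293, 300, 23]);
  translate([17, 17, 0]) cylinder(h = 365, r = 17);
  translate([276, 17, 0]) cylinder(h = 365, r = 17);
  translate([17, 283, 0]) cylinder(h = 365, r = 17);
  translate([276, 283, 0]) cylinder(h = 365, r = 17);
}
translate([-363, 253, 0]) {
  translate([0, 0, 365]) cube([293, 300, 23]);
  translate([17, 17, 0]) cylinder(h = 365, r = 17);
  translate([276, 17, 0]) cylinder(h = 365, r = 17);
  translate([17, 283, 0]) cylinder(h = 365, r = 17);
  translate([276, 283, 0]) cylinder(h = 365, r = 17);
}
translate([1761, 253, 0]) {
  translate([0, 0, 365]) cube([293, 300, 23]);
  translate([17, 17, 0]) cylinder(h = 365, r = 17);
  translate([276, 17, 0]) cylinder(h = 365, r = 17);
  translate([17, 283, 0]) cylinder(h = 365, r = 17);
  translate([276, 283, 0]) cylinder(h = 365, r = 17);
}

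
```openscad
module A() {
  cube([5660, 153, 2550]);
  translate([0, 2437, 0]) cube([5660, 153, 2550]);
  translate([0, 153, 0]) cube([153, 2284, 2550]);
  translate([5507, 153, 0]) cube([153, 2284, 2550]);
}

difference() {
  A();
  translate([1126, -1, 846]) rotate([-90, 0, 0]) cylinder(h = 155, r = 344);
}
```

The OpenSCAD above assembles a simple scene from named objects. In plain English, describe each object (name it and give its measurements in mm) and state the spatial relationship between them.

A is a box-shaped house frame (walls only): outside footprint 5660×2590 mm, wall height 2550 mm, wall thickness 153 mm. The two y-facing walls run the full x-width; the two x-facing walls fit between the inner faces of the y-facing walls.

The house frame has a circular hole of radius 344 mm through its front wall, centred at (x = 1126, z = 846).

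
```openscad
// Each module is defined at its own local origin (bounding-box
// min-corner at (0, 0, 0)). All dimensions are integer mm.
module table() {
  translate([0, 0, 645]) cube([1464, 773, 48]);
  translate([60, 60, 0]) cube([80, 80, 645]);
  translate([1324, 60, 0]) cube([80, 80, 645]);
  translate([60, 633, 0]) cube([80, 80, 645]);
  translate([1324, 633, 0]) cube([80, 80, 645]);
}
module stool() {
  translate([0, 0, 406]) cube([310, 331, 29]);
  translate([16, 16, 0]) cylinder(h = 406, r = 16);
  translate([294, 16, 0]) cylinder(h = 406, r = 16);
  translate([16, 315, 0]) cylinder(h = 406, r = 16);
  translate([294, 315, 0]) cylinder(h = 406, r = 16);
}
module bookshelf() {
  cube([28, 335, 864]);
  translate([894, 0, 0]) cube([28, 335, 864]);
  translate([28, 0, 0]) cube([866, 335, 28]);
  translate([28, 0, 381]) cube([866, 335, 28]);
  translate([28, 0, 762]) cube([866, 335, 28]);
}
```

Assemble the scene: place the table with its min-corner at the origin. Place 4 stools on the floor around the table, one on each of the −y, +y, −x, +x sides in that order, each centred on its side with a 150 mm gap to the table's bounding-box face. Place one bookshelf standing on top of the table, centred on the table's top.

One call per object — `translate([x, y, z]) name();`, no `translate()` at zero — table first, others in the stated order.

table();
translate([577, -481, 0]) stool();
translate([577, 923, 0]) stool();
translate([-460, 221, 0]) stool();
translate([1614, 221, 0]) stool();
translate([271, 219, 693]) bookshelf();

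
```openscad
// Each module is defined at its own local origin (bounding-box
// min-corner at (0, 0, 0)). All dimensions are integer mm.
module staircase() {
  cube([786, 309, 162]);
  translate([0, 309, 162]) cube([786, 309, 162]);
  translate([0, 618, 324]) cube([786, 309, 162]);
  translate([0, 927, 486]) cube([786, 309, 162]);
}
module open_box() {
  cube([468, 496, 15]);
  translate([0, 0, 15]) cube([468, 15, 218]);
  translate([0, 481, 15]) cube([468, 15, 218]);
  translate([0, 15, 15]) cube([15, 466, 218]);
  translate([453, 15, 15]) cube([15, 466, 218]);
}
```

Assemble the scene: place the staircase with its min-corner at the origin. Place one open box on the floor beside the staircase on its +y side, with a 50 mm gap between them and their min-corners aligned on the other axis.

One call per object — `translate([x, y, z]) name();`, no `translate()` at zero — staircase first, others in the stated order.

staircase();
translate([0, 1286, 0]) open_box();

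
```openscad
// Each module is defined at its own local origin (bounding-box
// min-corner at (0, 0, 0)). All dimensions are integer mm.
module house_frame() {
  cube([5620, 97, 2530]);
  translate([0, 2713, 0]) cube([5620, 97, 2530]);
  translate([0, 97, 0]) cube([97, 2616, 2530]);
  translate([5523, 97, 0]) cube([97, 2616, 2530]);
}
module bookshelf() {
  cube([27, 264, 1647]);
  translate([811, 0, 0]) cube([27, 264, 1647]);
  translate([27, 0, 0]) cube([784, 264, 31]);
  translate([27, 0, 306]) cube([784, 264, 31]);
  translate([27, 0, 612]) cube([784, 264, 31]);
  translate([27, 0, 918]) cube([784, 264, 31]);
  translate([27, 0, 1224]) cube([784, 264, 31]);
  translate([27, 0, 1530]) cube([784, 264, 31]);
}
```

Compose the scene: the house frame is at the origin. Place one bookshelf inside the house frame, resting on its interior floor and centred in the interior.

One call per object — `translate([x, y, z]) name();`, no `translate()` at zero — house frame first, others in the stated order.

house_frame();
translate([2391, 1273, 0]) bookshelf();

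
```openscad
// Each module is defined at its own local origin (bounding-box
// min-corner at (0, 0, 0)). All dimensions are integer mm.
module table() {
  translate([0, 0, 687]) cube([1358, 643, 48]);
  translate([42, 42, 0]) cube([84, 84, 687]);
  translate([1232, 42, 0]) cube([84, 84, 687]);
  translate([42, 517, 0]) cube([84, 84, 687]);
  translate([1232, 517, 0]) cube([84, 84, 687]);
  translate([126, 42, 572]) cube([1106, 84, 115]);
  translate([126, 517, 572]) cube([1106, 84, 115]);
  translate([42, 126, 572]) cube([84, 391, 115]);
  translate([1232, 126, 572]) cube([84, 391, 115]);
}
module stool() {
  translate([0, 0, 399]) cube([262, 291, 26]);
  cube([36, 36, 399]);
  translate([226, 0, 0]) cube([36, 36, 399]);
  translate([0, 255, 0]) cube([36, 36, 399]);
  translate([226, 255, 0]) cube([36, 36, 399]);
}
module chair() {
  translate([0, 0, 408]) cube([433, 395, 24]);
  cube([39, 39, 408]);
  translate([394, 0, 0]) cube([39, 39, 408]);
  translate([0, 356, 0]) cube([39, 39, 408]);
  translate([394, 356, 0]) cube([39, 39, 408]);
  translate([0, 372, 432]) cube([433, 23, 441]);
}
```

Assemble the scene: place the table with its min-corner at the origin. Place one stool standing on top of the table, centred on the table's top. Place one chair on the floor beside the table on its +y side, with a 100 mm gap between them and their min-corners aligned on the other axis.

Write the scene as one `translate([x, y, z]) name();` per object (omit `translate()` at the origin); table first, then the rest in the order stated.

table();
translate([548, 176, 735]) stool();
translate([0, 743, 0]) chair();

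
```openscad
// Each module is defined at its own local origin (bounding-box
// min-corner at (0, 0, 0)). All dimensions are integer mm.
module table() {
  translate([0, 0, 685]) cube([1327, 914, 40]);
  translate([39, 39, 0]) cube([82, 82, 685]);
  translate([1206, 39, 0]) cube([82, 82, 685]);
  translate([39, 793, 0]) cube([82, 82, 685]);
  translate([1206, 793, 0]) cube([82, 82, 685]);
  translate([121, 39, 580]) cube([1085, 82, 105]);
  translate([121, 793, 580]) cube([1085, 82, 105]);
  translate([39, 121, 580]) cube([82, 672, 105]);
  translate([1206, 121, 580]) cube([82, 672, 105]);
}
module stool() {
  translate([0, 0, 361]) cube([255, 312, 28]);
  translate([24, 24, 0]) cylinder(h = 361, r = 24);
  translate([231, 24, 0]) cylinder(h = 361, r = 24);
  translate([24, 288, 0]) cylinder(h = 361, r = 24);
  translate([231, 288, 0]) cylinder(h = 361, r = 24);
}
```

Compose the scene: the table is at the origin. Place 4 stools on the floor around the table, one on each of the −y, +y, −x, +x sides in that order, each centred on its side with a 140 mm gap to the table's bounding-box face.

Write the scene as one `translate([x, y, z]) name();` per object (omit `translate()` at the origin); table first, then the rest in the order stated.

table();
translate([536, -452, 0]) stool();
translate([536, 1054, 0]) stool();
translate([-395, 301, 0]) stool();
translate([1467, 301, 0]) stool();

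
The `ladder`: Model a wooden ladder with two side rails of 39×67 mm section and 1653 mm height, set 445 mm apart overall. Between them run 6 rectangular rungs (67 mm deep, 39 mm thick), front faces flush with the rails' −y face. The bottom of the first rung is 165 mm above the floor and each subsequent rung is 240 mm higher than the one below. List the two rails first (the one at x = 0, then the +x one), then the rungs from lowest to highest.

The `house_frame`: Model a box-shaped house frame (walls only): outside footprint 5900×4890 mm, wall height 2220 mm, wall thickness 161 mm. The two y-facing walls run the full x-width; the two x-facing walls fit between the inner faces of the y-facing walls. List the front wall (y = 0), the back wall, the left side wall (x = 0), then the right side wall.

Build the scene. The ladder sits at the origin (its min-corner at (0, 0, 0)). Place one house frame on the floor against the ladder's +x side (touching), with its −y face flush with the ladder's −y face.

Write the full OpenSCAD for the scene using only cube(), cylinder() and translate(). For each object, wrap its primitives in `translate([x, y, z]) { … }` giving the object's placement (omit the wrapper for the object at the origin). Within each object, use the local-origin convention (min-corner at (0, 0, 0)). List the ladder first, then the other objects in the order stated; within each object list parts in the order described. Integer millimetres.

cube([39, 67, 1653]);
translate([406, 0, 0]) cube([39, 67, 1653]);
translate([39, 0, 165]) cube([367, 67, 39]);
translate([39, 0, 405]) cube([367, 67, 39]);
translate([39, 0, 645]) cube([367, 67, 39]);
translate([39, 0, 885]) cube([367, 67, 39]);
translate([39, 0, 1125]) cube([367, 67, 39]);
translate([39, 0, 1365]) cube([367, 67, 39]);
translate([445, 0, 0]) {
  cube([5900, 161, 2220]);
  translate([0, 4729, 0]) cube([5900, 161, 2220]);
  translate([0, 161, 0]) cube([161, 4568, 2220]);
  translate([5739, 161, 0]) cube([161, 4568, 2220]);
}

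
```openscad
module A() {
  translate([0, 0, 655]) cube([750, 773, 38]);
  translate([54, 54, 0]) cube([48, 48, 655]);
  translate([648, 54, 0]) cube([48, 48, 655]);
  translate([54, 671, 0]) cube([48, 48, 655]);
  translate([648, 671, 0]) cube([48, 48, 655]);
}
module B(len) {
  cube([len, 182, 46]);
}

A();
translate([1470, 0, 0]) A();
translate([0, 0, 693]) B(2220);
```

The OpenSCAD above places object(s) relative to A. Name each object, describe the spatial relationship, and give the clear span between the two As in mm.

A is a table. B is a beam. A beam spans the tops of two tables. The clear span between the two tables is 720 mm.

Second table starts at x = 1470; first ends at x = 750; clear span = 1470 − 750 = 720 mm.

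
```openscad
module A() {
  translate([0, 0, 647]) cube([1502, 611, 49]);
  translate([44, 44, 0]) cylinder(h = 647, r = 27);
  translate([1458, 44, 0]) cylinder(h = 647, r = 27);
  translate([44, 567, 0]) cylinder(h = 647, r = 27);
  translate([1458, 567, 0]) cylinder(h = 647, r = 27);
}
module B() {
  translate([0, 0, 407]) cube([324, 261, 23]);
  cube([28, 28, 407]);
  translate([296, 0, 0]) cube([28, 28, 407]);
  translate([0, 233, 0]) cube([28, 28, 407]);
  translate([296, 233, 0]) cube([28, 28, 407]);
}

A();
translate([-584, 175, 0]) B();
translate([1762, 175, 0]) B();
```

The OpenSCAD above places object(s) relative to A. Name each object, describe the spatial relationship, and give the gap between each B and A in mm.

A is a table. B is a stool. Two stools sit around the table at the −x, +x sides. The gap between each stool and the table is 260 mm.

Each stool's nearest face is 260 mm from the table's bounding box.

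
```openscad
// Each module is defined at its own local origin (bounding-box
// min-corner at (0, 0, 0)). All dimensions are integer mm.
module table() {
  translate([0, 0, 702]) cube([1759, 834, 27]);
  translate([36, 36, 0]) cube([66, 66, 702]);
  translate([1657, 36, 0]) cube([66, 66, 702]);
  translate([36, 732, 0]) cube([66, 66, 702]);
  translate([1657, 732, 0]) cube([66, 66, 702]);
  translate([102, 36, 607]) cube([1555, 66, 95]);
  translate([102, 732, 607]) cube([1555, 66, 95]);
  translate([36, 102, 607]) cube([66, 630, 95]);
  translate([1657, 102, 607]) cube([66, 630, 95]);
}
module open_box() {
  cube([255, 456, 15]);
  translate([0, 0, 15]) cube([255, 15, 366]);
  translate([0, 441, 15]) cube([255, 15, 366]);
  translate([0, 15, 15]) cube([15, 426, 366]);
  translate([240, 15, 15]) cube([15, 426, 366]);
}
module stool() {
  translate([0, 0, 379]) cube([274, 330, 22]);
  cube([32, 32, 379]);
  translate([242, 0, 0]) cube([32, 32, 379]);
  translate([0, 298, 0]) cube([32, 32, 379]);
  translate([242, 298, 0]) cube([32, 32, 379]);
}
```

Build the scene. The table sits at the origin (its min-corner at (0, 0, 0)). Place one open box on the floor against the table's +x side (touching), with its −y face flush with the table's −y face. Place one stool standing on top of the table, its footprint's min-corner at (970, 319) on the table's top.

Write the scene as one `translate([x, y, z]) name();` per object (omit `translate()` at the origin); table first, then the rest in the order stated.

table();
translate([1759, 0, 0]) open_box();
translate([970, 319, 729]) stool();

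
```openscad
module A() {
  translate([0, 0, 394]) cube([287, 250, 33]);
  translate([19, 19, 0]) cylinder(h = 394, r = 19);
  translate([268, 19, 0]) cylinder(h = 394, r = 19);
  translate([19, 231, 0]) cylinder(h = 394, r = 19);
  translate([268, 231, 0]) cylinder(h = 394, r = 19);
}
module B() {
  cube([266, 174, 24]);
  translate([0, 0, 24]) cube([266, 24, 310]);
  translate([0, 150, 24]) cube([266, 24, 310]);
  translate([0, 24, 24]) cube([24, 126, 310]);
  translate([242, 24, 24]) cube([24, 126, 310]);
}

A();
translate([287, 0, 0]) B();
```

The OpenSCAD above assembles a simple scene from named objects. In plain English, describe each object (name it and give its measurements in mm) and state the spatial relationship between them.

A is a four-legged stool. The seat is a 287×250×33 mm slab whose top surface is at z = 427 mm; four round legs, each 38 mm in diameter, run from the floor (z = 0) to the underside of the seat, each leg's axis is inset half a diameter from the nearest pair of seat edges (so the leg's bounding box is flush with the corner).

B is an open storage box with external size 266×174×334 mm and wall thickness 24 mm (the base is also 24 mm thick). The base covers the whole footprint; the four walls stand on the base, with the y-facing walls full-width and the x-facing walls fitting between their inner faces.

The open box is against the stool's +x side, with their −y faces flush.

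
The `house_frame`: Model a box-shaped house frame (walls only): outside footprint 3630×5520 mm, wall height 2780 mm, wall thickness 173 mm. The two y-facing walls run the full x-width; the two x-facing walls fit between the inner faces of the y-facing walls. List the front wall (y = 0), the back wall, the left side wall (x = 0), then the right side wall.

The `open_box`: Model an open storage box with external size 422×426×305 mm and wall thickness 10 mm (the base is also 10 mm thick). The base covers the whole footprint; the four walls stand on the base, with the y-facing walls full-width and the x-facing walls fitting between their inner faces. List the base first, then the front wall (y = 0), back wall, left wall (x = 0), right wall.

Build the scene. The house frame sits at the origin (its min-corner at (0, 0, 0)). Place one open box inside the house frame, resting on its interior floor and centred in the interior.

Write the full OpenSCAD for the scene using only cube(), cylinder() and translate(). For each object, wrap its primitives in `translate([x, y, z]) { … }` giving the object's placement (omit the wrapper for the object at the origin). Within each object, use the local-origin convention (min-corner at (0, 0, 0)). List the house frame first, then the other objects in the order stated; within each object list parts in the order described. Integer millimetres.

cube([3630, 173, 2780]);
translate([0, 5347, 0]) cube([3630, 173, 2780]);
translate([0, 173, 0]) cube([173, 5174, 2780]);
translate([3457, 173, 0]) cube([173, 5174, 2780]);
translate([1604, 2547, 0]) {
  cube([422, 426, 10]);
  translate([0, 0, 10]) cube([422, 10, 295]);
  translate([0, 416, 10]) cube([422, 10, 295]);
  translate([0, 10, 10]) cube([10, 406, 295]);
  translate([412, 10, 10]) cube([10, 406, 295]);
}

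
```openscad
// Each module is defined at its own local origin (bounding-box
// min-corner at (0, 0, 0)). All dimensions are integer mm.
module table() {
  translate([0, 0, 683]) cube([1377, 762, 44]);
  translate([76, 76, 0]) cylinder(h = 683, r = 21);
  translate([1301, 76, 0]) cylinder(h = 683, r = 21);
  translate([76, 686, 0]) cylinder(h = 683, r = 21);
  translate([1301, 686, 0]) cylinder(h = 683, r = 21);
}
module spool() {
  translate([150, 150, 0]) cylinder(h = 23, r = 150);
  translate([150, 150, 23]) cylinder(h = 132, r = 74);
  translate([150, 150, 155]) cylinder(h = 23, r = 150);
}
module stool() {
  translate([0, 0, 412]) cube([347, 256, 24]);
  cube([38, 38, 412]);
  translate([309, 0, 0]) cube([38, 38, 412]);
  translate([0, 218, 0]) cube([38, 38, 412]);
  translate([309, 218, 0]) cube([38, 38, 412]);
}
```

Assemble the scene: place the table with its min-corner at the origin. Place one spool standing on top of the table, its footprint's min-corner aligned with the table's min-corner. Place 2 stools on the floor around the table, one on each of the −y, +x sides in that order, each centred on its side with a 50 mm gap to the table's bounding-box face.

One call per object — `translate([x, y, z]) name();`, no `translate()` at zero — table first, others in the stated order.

table();
translate([0, 0, 727]) spool();
translate([515, -306, 0]) stool();
translate([1427, 253, 0]) stool();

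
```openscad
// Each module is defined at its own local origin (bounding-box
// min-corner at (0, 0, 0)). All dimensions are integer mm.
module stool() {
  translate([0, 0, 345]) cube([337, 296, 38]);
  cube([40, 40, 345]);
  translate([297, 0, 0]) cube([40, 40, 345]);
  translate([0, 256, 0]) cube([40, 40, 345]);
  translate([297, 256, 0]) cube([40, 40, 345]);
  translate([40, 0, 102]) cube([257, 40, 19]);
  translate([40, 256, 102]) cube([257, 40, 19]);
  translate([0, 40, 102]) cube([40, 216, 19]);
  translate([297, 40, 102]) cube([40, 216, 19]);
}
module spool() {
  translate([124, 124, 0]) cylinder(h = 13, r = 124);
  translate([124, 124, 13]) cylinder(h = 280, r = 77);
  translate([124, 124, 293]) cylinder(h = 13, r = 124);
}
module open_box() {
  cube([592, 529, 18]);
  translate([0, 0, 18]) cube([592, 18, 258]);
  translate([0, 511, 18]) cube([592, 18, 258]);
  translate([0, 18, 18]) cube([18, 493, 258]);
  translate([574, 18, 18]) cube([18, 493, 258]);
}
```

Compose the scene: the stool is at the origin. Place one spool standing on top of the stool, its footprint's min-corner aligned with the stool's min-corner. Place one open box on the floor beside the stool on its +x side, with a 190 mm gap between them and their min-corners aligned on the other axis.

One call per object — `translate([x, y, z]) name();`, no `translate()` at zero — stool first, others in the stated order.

stool();
translate([0, 0, 383]) spool();
translate([527, 0, 0]) open_box();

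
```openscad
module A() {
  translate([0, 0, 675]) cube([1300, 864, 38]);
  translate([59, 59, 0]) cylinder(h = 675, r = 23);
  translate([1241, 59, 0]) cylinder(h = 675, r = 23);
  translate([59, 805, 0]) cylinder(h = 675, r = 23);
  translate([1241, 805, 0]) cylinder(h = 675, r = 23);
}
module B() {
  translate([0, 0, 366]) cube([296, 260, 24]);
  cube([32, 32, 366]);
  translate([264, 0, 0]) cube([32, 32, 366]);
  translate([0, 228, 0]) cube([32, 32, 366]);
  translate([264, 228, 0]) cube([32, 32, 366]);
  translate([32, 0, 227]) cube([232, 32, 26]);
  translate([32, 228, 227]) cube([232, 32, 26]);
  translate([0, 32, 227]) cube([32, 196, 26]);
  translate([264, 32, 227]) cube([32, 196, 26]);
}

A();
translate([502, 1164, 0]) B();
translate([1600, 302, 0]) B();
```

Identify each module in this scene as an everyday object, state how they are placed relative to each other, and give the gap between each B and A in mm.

A is a table. B is a stool. Two stools sit around the table at the +y, +x sides. The gap between each stool and the table is 300 mm.

Each stool's nearest face is 300 mm from the table's bounding box.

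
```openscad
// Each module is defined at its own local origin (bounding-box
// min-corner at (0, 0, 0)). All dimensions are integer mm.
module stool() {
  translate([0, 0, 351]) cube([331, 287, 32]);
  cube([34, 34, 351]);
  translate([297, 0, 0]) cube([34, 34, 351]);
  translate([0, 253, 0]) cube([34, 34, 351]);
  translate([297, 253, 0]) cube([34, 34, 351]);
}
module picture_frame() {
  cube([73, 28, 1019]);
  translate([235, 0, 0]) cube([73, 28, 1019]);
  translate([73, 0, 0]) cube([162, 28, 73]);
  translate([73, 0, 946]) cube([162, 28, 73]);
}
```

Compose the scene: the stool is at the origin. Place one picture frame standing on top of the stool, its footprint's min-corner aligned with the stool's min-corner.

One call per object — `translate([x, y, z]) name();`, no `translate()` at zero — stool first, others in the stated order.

stool();
translate([0, 0, 383]) picture_frame();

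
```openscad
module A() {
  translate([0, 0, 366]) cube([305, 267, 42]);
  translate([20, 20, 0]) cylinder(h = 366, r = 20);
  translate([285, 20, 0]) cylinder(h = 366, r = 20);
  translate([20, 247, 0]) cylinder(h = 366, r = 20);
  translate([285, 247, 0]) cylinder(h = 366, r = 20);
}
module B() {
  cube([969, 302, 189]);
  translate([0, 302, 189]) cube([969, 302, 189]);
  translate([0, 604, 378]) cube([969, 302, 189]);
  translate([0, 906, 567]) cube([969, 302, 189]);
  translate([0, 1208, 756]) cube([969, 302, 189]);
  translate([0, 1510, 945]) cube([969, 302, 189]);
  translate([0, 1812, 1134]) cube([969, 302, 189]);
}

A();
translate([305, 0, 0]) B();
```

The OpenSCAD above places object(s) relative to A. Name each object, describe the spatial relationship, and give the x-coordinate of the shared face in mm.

The stool's +x face and the staircase's −x face are both at x = 305 mm.

A is a stool. B is a staircase. The staircase is against the stool's +x side, with their −y faces flush. The x-coordinate of the shared face is 305 mm.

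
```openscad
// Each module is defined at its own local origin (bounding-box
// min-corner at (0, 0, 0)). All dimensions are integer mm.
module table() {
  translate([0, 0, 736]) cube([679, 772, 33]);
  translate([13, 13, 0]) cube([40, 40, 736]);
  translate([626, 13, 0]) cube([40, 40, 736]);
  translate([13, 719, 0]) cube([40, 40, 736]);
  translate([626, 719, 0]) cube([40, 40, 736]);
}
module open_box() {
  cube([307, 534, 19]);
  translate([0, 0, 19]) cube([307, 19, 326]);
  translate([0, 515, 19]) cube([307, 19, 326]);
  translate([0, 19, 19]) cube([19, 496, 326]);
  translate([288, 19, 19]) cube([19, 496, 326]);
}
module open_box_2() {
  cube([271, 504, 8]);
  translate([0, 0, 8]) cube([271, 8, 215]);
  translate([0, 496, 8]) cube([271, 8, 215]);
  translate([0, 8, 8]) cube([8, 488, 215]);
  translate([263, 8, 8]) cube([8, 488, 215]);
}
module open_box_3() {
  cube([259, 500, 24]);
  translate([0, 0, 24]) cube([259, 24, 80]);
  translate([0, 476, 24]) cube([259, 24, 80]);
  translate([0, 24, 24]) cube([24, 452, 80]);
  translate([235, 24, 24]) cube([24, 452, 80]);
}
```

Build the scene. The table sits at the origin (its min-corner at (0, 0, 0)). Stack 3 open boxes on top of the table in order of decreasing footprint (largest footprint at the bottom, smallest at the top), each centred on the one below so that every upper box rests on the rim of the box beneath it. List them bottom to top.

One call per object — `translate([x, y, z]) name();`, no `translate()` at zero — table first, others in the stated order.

table();
translate([186, 119, 769]) open_box();
translate([204, 134, 1114]) open_box_2();
translate([210, 136, 1337]) open_box_3();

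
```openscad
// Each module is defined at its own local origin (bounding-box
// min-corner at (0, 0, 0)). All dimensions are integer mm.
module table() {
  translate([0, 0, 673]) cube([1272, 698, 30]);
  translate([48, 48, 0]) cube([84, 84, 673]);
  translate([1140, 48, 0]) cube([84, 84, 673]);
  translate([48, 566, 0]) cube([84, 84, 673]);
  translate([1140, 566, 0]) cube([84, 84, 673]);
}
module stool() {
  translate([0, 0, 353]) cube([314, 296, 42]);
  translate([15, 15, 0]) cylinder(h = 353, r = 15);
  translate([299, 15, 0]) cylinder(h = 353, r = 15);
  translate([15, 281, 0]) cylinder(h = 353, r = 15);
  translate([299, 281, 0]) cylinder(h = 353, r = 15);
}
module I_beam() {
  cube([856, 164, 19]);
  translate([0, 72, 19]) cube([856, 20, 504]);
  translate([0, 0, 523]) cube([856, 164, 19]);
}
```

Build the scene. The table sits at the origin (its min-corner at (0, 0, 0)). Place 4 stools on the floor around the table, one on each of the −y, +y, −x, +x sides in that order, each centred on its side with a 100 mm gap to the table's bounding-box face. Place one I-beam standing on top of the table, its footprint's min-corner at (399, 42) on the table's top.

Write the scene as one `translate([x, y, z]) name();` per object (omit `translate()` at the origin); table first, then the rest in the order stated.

table();
translate([479, -396, 0]) stool();
translate([479, 798, 0]) stool();
translate([-414, 201, 0]) stool();
translate([1372, 201, 0]) stool();
translate([399, 42, 703]) I_beam();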